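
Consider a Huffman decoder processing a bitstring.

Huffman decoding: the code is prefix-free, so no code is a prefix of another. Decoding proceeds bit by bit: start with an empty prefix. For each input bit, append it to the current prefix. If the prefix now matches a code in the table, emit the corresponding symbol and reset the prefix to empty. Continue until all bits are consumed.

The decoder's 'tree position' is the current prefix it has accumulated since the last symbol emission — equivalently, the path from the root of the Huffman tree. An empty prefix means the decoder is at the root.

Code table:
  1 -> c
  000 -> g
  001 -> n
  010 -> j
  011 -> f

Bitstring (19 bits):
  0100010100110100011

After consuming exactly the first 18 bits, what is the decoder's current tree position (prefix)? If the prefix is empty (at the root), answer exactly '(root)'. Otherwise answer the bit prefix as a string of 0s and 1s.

Bit 0: prefix='0' (no match yet)
Bit 1: prefix='01' (no match yet)
Bit 2: prefix='010' -> emit 'j', reset
Bit 3: prefix='0' (no match yet)
Bit 4: prefix='00' (no match yet)
Bit 5: prefix='001' -> emit 'n', reset
Bit 6: prefix='0' (no match yet)
Bit 7: prefix='01' (no match yet)
Bit 8: prefix='010' -> emit 'j', reset
Bit 9: prefix='0' (no match yet)
Bit 10: prefix='01' (no match yet)
Bit 11: prefix='011' -> emit 'f', reset
Bit 12: prefix='0' (no match yet)
Bit 13: prefix='01' (no match yet)
Bit 14: prefix='010' -> emit 'j', reset
Bit 15: prefix='0' (no match yet)
Bit 16: prefix='00' (no match yet)
Bit 17: prefix='001' -> emit 'n', reset

Answer: (root)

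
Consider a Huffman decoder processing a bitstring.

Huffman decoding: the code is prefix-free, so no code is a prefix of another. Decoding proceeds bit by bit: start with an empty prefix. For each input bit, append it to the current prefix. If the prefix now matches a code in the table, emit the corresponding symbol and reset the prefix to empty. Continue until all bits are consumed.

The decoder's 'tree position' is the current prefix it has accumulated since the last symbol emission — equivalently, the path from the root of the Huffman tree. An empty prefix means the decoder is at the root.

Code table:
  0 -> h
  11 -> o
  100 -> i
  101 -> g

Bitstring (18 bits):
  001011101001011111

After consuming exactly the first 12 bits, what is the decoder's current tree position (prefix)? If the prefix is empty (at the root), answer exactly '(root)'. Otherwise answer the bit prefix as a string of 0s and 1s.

Answer: 1

Derivation:
Bit 0: prefix='0' -> emit 'h', reset
Bit 1: prefix='0' -> emit 'h', reset
Bit 2: prefix='1' (no match yet)
Bit 3: prefix='10' (no match yet)
Bit 4: prefix='101' -> emit 'g', reset
Bit 5: prefix='1' (no match yet)
Bit 6: prefix='11' -> emit 'o', reset
Bit 7: prefix='0' -> emit 'h', reset
Bit 8: prefix='1' (no match yet)
Bit 9: prefix='10' (no match yet)
Bit 10: prefix='100' -> emit 'i', reset
Bit 11: prefix='1' (no match yet)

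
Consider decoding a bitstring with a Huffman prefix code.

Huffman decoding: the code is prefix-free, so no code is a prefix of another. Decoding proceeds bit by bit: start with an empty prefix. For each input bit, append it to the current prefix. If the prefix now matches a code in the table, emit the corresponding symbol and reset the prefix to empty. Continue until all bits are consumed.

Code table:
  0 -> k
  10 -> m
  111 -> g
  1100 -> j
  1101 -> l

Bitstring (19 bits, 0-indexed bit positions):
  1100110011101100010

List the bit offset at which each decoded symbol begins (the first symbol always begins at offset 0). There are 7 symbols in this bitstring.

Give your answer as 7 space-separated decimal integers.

Bit 0: prefix='1' (no match yet)
Bit 1: prefix='11' (no match yet)
Bit 2: prefix='110' (no match yet)
Bit 3: prefix='1100' -> emit 'j', reset
Bit 4: prefix='1' (no match yet)
Bit 5: prefix='11' (no match yet)
Bit 6: prefix='110' (no match yet)
Bit 7: prefix='1100' -> emit 'j', reset
Bit 8: prefix='1' (no match yet)
Bit 9: prefix='11' (no match yet)
Bit 10: prefix='111' -> emit 'g', reset
Bit 11: prefix='0' -> emit 'k', reset
Bit 12: prefix='1' (no match yet)
Bit 13: prefix='11' (no match yet)
Bit 14: prefix='110' (no match yet)
Bit 15: prefix='1100' -> emit 'j', reset
Bit 16: prefix='0' -> emit 'k', reset
Bit 17: prefix='1' (no match yet)
Bit 18: prefix='10' -> emit 'm', reset

Answer: 0 4 8 11 12 16 17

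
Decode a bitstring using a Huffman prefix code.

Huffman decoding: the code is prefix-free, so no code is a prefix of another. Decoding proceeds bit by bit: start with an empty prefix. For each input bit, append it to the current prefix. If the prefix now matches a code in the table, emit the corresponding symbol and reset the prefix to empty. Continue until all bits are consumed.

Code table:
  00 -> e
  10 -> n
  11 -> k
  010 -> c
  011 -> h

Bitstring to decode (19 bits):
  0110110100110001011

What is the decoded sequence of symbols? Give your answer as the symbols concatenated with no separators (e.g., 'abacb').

Bit 0: prefix='0' (no match yet)
Bit 1: prefix='01' (no match yet)
Bit 2: prefix='011' -> emit 'h', reset
Bit 3: prefix='0' (no match yet)
Bit 4: prefix='01' (no match yet)
Bit 5: prefix='011' -> emit 'h', reset
Bit 6: prefix='0' (no match yet)
Bit 7: prefix='01' (no match yet)
Bit 8: prefix='010' -> emit 'c', reset
Bit 9: prefix='0' (no match yet)
Bit 10: prefix='01' (no match yet)
Bit 11: prefix='011' -> emit 'h', reset
Bit 12: prefix='0' (no match yet)
Bit 13: prefix='00' -> emit 'e', reset
Bit 14: prefix='0' (no match yet)
Bit 15: prefix='01' (no match yet)
Bit 16: prefix='010' -> emit 'c', reset
Bit 17: prefix='1' (no match yet)
Bit 18: prefix='11' -> emit 'k', reset

Answer: hhcheck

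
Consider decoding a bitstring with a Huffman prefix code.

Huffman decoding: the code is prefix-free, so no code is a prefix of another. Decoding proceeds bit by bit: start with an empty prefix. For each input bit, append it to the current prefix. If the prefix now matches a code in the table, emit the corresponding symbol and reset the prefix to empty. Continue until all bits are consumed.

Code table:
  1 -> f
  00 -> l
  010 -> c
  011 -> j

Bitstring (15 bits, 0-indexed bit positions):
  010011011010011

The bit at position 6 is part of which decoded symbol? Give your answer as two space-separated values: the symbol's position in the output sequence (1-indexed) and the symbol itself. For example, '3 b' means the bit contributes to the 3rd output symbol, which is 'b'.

Answer: 3 j

Derivation:
Bit 0: prefix='0' (no match yet)
Bit 1: prefix='01' (no match yet)
Bit 2: prefix='010' -> emit 'c', reset
Bit 3: prefix='0' (no match yet)
Bit 4: prefix='01' (no match yet)
Bit 5: prefix='011' -> emit 'j', reset
Bit 6: prefix='0' (no match yet)
Bit 7: prefix='01' (no match yet)
Bit 8: prefix='011' -> emit 'j', reset
Bit 9: prefix='0' (no match yet)
Bit 10: prefix='01' (no match yet)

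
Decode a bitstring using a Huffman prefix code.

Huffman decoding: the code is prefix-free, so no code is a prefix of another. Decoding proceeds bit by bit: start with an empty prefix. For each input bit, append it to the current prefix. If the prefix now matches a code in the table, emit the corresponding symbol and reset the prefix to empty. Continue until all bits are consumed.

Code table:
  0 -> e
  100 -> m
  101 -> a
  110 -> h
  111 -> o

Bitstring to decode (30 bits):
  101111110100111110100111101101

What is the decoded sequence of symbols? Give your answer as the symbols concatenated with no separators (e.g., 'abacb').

Bit 0: prefix='1' (no match yet)
Bit 1: prefix='10' (no match yet)
Bit 2: prefix='101' -> emit 'a', reset
Bit 3: prefix='1' (no match yet)
Bit 4: prefix='11' (no match yet)
Bit 5: prefix='111' -> emit 'o', reset
Bit 6: prefix='1' (no match yet)
Bit 7: prefix='11' (no match yet)
Bit 8: prefix='110' -> emit 'h', reset
Bit 9: prefix='1' (no match yet)
Bit 10: prefix='10' (no match yet)
Bit 11: prefix='100' -> emit 'm', reset
Bit 12: prefix='1' (no match yet)
Bit 13: prefix='11' (no match yet)
Bit 14: prefix='111' -> emit 'o', reset
Bit 15: prefix='1' (no match yet)
Bit 16: prefix='11' (no match yet)
Bit 17: prefix='110' -> emit 'h', reset
Bit 18: prefix='1' (no match yet)
Bit 19: prefix='10' (no match yet)
Bit 20: prefix='100' -> emit 'm', reset
Bit 21: prefix='1' (no match yet)
Bit 22: prefix='11' (no match yet)
Bit 23: prefix='111' -> emit 'o', reset
Bit 24: prefix='1' (no match yet)
Bit 25: prefix='10' (no match yet)
Bit 26: prefix='101' -> emit 'a', reset
Bit 27: prefix='1' (no match yet)
Bit 28: prefix='10' (no match yet)
Bit 29: prefix='101' -> emit 'a', reset

Answer: aohmohmoaa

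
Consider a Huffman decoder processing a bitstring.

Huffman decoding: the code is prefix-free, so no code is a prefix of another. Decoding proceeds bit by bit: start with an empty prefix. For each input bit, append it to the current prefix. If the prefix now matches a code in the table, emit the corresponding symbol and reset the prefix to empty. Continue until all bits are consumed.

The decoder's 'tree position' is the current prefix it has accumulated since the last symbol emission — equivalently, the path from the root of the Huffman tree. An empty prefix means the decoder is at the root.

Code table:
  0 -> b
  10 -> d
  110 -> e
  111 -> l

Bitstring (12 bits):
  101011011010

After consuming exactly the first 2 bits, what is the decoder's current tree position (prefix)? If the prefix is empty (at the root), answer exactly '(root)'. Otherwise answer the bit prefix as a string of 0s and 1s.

Bit 0: prefix='1' (no match yet)
Bit 1: prefix='10' -> emit 'd', reset

Answer: (root)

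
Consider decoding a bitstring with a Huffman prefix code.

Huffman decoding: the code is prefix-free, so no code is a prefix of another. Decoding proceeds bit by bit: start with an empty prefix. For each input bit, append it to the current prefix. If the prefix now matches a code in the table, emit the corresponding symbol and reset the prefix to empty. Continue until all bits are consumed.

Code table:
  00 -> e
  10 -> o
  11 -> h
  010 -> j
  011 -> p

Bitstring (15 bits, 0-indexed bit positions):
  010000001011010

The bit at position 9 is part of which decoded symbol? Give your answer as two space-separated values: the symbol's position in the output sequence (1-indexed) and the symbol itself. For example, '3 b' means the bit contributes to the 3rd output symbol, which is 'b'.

Bit 0: prefix='0' (no match yet)
Bit 1: prefix='01' (no match yet)
Bit 2: prefix='010' -> emit 'j', reset
Bit 3: prefix='0' (no match yet)
Bit 4: prefix='00' -> emit 'e', reset
Bit 5: prefix='0' (no match yet)
Bit 6: prefix='00' -> emit 'e', reset
Bit 7: prefix='0' (no match yet)
Bit 8: prefix='01' (no match yet)
Bit 9: prefix='010' -> emit 'j', reset
Bit 10: prefix='1' (no match yet)
Bit 11: prefix='11' -> emit 'h', reset
Bit 12: prefix='0' (no match yet)
Bit 13: prefix='01' (no match yet)

Answer: 4 j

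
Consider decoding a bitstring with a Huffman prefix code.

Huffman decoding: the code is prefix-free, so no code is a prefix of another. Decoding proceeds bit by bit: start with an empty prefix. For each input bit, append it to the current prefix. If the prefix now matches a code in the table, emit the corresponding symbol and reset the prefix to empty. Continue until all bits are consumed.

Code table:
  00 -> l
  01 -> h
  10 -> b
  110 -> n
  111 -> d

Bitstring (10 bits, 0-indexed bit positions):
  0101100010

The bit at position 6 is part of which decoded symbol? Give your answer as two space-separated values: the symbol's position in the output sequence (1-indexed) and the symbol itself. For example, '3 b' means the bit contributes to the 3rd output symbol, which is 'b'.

Answer: 4 l

Derivation:
Bit 0: prefix='0' (no match yet)
Bit 1: prefix='01' -> emit 'h', reset
Bit 2: prefix='0' (no match yet)
Bit 3: prefix='01' -> emit 'h', reset
Bit 4: prefix='1' (no match yet)
Bit 5: prefix='10' -> emit 'b', reset
Bit 6: prefix='0' (no match yet)
Bit 7: prefix='00' -> emit 'l', reset
Bit 8: prefix='1' (no match yet)
Bit 9: prefix='10' -> emit 'b', reset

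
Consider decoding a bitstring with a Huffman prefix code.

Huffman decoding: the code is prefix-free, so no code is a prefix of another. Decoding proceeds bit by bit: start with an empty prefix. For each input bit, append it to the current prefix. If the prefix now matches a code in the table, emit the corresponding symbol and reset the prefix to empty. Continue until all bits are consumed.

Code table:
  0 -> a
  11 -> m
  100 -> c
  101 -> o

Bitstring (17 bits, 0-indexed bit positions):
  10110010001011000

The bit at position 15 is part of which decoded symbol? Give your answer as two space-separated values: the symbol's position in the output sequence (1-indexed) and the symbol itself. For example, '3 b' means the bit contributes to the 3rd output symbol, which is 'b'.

Bit 0: prefix='1' (no match yet)
Bit 1: prefix='10' (no match yet)
Bit 2: prefix='101' -> emit 'o', reset
Bit 3: prefix='1' (no match yet)
Bit 4: prefix='10' (no match yet)
Bit 5: prefix='100' -> emit 'c', reset
Bit 6: prefix='1' (no match yet)
Bit 7: prefix='10' (no match yet)
Bit 8: prefix='100' -> emit 'c', reset
Bit 9: prefix='0' -> emit 'a', reset
Bit 10: prefix='1' (no match yet)
Bit 11: prefix='10' (no match yet)
Bit 12: prefix='101' -> emit 'o', reset
Bit 13: prefix='1' (no match yet)
Bit 14: prefix='10' (no match yet)
Bit 15: prefix='100' -> emit 'c', reset
Bit 16: prefix='0' -> emit 'a', reset

Answer: 6 c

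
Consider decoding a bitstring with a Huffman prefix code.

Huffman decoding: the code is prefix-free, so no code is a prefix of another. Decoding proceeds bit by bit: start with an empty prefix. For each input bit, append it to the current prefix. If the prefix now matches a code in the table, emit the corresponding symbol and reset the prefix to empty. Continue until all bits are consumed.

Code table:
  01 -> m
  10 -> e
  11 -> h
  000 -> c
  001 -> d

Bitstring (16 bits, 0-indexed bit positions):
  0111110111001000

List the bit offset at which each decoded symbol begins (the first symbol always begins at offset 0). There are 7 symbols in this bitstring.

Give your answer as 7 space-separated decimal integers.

Answer: 0 2 4 6 8 10 13

Derivation:
Bit 0: prefix='0' (no match yet)
Bit 1: prefix='01' -> emit 'm', reset
Bit 2: prefix='1' (no match yet)
Bit 3: prefix='11' -> emit 'h', reset
Bit 4: prefix='1' (no match yet)
Bit 5: prefix='11' -> emit 'h', reset
Bit 6: prefix='0' (no match yet)
Bit 7: prefix='01' -> emit 'm', reset
Bit 8: prefix='1' (no match yet)
Bit 9: prefix='11' -> emit 'h', reset
Bit 10: prefix='0' (no match yet)
Bit 11: prefix='00' (no match yet)
Bit 12: prefix='001' -> emit 'd', reset
Bit 13: prefix='0' (no match yet)
Bit 14: prefix='00' (no match yet)
Bit 15: prefix='000' -> emit 'c', reset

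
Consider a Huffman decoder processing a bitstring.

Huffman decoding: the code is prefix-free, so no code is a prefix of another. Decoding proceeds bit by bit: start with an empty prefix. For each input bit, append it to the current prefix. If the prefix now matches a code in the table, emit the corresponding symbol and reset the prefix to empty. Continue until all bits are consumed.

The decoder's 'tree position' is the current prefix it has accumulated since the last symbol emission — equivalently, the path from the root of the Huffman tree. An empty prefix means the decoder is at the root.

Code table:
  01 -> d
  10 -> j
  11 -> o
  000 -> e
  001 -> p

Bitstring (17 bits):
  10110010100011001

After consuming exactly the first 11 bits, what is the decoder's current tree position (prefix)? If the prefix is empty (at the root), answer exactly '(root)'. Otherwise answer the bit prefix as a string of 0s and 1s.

Answer: 00

Derivation:
Bit 0: prefix='1' (no match yet)
Bit 1: prefix='10' -> emit 'j', reset
Bit 2: prefix='1' (no match yet)
Bit 3: prefix='11' -> emit 'o', reset
Bit 4: prefix='0' (no match yet)
Bit 5: prefix='00' (no match yet)
Bit 6: prefix='001' -> emit 'p', reset
Bit 7: prefix='0' (no match yet)
Bit 8: prefix='01' -> emit 'd', reset
Bit 9: prefix='0' (no match yet)
Bit 10: prefix='00' (no match yet)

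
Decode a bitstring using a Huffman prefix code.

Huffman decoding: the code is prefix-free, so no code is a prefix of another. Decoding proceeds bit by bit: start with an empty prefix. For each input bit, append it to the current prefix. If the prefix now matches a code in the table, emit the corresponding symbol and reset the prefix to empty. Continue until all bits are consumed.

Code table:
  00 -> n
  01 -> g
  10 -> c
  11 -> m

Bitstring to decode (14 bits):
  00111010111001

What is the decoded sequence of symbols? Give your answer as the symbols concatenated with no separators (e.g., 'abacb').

Answer: nmccmcg

Derivation:
Bit 0: prefix='0' (no match yet)
Bit 1: prefix='00' -> emit 'n', reset
Bit 2: prefix='1' (no match yet)
Bit 3: prefix='11' -> emit 'm', reset
Bit 4: prefix='1' (no match yet)
Bit 5: prefix='10' -> emit 'c', reset
Bit 6: prefix='1' (no match yet)
Bit 7: prefix='10' -> emit 'c', reset
Bit 8: prefix='1' (no match yet)
Bit 9: prefix='11' -> emit 'm', reset
Bit 10: prefix='1' (no match yet)
Bit 11: prefix='10' -> emit 'c', reset
Bit 12: prefix='0' (no match yet)
Bit 13: prefix='01' -> emit 'g', reset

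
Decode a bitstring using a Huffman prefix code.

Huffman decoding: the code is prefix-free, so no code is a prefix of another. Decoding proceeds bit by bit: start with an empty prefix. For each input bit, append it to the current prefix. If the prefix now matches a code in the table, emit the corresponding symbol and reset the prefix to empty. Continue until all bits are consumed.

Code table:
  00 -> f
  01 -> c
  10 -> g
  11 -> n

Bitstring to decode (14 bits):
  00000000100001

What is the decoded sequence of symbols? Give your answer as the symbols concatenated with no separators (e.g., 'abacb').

Answer: ffffgfc

Derivation:
Bit 0: prefix='0' (no match yet)
Bit 1: prefix='00' -> emit 'f', reset
Bit 2: prefix='0' (no match yet)
Bit 3: prefix='00' -> emit 'f', reset
Bit 4: prefix='0' (no match yet)
Bit 5: prefix='00' -> emit 'f', reset
Bit 6: prefix='0' (no match yet)
Bit 7: prefix='00' -> emit 'f', reset
Bit 8: prefix='1' (no match yet)
Bit 9: prefix='10' -> emit 'g', reset
Bit 10: prefix='0' (no match yet)
Bit 11: prefix='00' -> emit 'f', reset
Bit 12: prefix='0' (no match yet)
Bit 13: prefix='01' -> emit 'c', reset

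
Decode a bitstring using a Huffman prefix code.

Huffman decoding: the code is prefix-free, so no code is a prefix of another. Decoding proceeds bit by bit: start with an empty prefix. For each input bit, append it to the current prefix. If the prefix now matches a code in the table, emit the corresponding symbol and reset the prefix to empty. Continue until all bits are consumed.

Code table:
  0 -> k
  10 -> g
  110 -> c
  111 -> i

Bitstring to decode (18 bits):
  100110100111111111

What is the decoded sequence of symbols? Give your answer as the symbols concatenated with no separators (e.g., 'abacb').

Bit 0: prefix='1' (no match yet)
Bit 1: prefix='10' -> emit 'g', reset
Bit 2: prefix='0' -> emit 'k', reset
Bit 3: prefix='1' (no match yet)
Bit 4: prefix='11' (no match yet)
Bit 5: prefix='110' -> emit 'c', reset
Bit 6: prefix='1' (no match yet)
Bit 7: prefix='10' -> emit 'g', reset
Bit 8: prefix='0' -> emit 'k', reset
Bit 9: prefix='1' (no match yet)
Bit 10: prefix='11' (no match yet)
Bit 11: prefix='111' -> emit 'i', reset
Bit 12: prefix='1' (no match yet)
Bit 13: prefix='11' (no match yet)
Bit 14: prefix='111' -> emit 'i', reset
Bit 15: prefix='1' (no match yet)
Bit 16: prefix='11' (no match yet)
Bit 17: prefix='111' -> emit 'i', reset

Answer: gkcgkiii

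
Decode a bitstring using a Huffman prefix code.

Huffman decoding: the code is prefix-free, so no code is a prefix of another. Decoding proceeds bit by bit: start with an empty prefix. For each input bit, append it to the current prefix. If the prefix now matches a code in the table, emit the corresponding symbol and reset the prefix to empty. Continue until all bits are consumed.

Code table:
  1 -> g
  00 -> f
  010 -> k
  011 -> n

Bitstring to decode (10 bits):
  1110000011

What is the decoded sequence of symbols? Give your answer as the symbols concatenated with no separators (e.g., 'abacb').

Answer: gggffn

Derivation:
Bit 0: prefix='1' -> emit 'g', reset
Bit 1: prefix='1' -> emit 'g', reset
Bit 2: prefix='1' -> emit 'g', reset
Bit 3: prefix='0' (no match yet)
Bit 4: prefix='00' -> emit 'f', reset
Bit 5: prefix='0' (no match yet)
Bit 6: prefix='00' -> emit 'f', reset
Bit 7: prefix='0' (no match yet)
Bit 8: prefix='01' (no match yet)
Bit 9: prefix='011' -> emit 'n', reset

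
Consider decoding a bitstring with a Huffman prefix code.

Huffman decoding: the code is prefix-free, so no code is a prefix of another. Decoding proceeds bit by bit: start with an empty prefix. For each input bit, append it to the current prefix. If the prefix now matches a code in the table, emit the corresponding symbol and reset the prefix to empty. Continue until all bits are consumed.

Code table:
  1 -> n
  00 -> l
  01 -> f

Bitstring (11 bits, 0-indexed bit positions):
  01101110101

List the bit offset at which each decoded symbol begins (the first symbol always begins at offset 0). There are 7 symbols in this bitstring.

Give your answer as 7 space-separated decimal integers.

Bit 0: prefix='0' (no match yet)
Bit 1: prefix='01' -> emit 'f', reset
Bit 2: prefix='1' -> emit 'n', reset
Bit 3: prefix='0' (no match yet)
Bit 4: prefix='01' -> emit 'f', reset
Bit 5: prefix='1' -> emit 'n', reset
Bit 6: prefix='1' -> emit 'n', reset
Bit 7: prefix='0' (no match yet)
Bit 8: prefix='01' -> emit 'f', reset
Bit 9: prefix='0' (no match yet)
Bit 10: prefix='01' -> emit 'f', reset

Answer: 0 2 3 5 6 7 9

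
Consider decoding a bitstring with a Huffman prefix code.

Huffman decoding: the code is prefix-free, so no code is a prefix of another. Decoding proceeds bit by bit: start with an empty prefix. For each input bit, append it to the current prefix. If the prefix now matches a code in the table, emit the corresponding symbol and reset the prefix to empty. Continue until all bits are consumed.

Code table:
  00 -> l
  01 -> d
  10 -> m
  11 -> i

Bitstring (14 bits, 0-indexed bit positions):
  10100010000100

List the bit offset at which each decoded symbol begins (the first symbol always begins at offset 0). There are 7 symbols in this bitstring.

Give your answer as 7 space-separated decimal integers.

Answer: 0 2 4 6 8 10 12

Derivation:
Bit 0: prefix='1' (no match yet)
Bit 1: prefix='10' -> emit 'm', reset
Bit 2: prefix='1' (no match yet)
Bit 3: prefix='10' -> emit 'm', reset
Bit 4: prefix='0' (no match yet)
Bit 5: prefix='00' -> emit 'l', reset
Bit 6: prefix='1' (no match yet)
Bit 7: prefix='10' -> emit 'm', reset
Bit 8: prefix='0' (no match yet)
Bit 9: prefix='00' -> emit 'l', reset
Bit 10: prefix='0' (no match yet)
Bit 11: prefix='01' -> emit 'd', reset
Bit 12: prefix='0' (no match yet)
Bit 13: prefix='00' -> emit 'l', reset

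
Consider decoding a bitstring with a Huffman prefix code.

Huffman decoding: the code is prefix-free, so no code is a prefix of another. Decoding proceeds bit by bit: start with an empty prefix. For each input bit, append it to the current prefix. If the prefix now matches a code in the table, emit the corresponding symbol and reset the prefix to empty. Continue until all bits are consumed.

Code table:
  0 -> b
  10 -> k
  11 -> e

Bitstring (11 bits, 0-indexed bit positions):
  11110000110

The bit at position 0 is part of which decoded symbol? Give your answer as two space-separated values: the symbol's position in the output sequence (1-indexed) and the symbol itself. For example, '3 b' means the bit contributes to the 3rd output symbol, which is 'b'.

Answer: 1 e

Derivation:
Bit 0: prefix='1' (no match yet)
Bit 1: prefix='11' -> emit 'e', reset
Bit 2: prefix='1' (no match yet)
Bit 3: prefix='11' -> emit 'e', reset
Bit 4: prefix='0' -> emit 'b', reset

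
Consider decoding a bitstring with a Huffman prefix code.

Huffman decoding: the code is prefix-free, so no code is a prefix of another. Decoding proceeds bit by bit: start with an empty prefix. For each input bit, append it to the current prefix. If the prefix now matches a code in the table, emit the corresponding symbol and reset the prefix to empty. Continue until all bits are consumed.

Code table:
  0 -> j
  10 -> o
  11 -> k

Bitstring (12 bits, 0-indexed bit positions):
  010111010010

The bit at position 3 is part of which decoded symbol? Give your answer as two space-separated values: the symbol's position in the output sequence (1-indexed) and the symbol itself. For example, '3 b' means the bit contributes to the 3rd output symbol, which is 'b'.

Bit 0: prefix='0' -> emit 'j', reset
Bit 1: prefix='1' (no match yet)
Bit 2: prefix='10' -> emit 'o', reset
Bit 3: prefix='1' (no match yet)
Bit 4: prefix='11' -> emit 'k', reset
Bit 5: prefix='1' (no match yet)
Bit 6: prefix='10' -> emit 'o', reset
Bit 7: prefix='1' (no match yet)

Answer: 3 k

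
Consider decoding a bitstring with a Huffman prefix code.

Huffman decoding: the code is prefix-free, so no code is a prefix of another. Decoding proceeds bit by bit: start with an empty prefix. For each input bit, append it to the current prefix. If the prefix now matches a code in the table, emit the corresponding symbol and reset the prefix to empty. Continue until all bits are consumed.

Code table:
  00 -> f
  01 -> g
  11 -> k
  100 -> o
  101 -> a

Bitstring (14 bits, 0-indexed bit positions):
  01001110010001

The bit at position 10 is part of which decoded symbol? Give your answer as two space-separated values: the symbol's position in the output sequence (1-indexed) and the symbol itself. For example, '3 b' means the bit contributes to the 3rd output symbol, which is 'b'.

Bit 0: prefix='0' (no match yet)
Bit 1: prefix='01' -> emit 'g', reset
Bit 2: prefix='0' (no match yet)
Bit 3: prefix='00' -> emit 'f', reset
Bit 4: prefix='1' (no match yet)
Bit 5: prefix='11' -> emit 'k', reset
Bit 6: prefix='1' (no match yet)
Bit 7: prefix='10' (no match yet)
Bit 8: prefix='100' -> emit 'o', reset
Bit 9: prefix='1' (no match yet)
Bit 10: prefix='10' (no match yet)
Bit 11: prefix='100' -> emit 'o', reset
Bit 12: prefix='0' (no match yet)
Bit 13: prefix='01' -> emit 'g', reset

Answer: 5 o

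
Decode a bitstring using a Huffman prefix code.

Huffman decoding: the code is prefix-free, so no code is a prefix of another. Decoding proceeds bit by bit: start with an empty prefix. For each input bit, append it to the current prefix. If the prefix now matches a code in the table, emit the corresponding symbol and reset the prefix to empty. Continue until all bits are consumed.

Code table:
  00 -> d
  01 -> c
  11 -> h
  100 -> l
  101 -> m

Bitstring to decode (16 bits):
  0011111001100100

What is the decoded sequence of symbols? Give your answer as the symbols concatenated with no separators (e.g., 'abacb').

Bit 0: prefix='0' (no match yet)
Bit 1: prefix='00' -> emit 'd', reset
Bit 2: prefix='1' (no match yet)
Bit 3: prefix='11' -> emit 'h', reset
Bit 4: prefix='1' (no match yet)
Bit 5: prefix='11' -> emit 'h', reset
Bit 6: prefix='1' (no match yet)
Bit 7: prefix='10' (no match yet)
Bit 8: prefix='100' -> emit 'l', reset
Bit 9: prefix='1' (no match yet)
Bit 10: prefix='11' -> emit 'h', reset
Bit 11: prefix='0' (no match yet)
Bit 12: prefix='00' -> emit 'd', reset
Bit 13: prefix='1' (no match yet)
Bit 14: prefix='10' (no match yet)
Bit 15: prefix='100' -> emit 'l', reset

Answer: dhhlhdl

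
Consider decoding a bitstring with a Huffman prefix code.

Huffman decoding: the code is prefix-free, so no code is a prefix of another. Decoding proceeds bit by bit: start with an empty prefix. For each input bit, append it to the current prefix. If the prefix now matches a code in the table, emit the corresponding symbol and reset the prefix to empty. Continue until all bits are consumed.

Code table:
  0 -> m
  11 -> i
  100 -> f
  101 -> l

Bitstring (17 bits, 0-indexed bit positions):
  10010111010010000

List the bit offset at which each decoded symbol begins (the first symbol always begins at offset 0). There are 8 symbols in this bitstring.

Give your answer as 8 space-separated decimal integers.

Bit 0: prefix='1' (no match yet)
Bit 1: prefix='10' (no match yet)
Bit 2: prefix='100' -> emit 'f', reset
Bit 3: prefix='1' (no match yet)
Bit 4: prefix='10' (no match yet)
Bit 5: prefix='101' -> emit 'l', reset
Bit 6: prefix='1' (no match yet)
Bit 7: prefix='11' -> emit 'i', reset
Bit 8: prefix='0' -> emit 'm', reset
Bit 9: prefix='1' (no match yet)
Bit 10: prefix='10' (no match yet)
Bit 11: prefix='100' -> emit 'f', reset
Bit 12: prefix='1' (no match yet)
Bit 13: prefix='10' (no match yet)
Bit 14: prefix='100' -> emit 'f', reset
Bit 15: prefix='0' -> emit 'm', reset
Bit 16: prefix='0' -> emit 'm', reset

Answer: 0 3 6 8 9 12 15 16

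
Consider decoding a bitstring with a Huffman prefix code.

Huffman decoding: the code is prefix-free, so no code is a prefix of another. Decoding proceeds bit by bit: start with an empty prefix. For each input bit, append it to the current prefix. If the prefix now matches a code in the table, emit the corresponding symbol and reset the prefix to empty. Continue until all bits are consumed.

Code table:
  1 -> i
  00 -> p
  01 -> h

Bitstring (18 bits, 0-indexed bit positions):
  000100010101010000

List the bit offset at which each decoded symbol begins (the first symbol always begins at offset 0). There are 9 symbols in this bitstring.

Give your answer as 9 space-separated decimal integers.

Bit 0: prefix='0' (no match yet)
Bit 1: prefix='00' -> emit 'p', reset
Bit 2: prefix='0' (no match yet)
Bit 3: prefix='01' -> emit 'h', reset
Bit 4: prefix='0' (no match yet)
Bit 5: prefix='00' -> emit 'p', reset
Bit 6: prefix='0' (no match yet)
Bit 7: prefix='01' -> emit 'h', reset
Bit 8: prefix='0' (no match yet)
Bit 9: prefix='01' -> emit 'h', reset
Bit 10: prefix='0' (no match yet)
Bit 11: prefix='01' -> emit 'h', reset
Bit 12: prefix='0' (no match yet)
Bit 13: prefix='01' -> emit 'h', reset
Bit 14: prefix='0' (no match yet)
Bit 15: prefix='00' -> emit 'p', reset
Bit 16: prefix='0' (no match yet)
Bit 17: prefix='00' -> emit 'p', reset

Answer: 0 2 4 6 8 10 12 14 16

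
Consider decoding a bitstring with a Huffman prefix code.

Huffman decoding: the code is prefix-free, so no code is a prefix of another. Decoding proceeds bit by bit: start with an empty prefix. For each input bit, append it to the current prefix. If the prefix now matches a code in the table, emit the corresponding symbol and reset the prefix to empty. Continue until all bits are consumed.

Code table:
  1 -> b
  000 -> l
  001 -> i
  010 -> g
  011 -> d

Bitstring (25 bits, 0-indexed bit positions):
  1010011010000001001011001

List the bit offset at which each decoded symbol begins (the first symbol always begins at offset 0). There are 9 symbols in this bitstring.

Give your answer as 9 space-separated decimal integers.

Bit 0: prefix='1' -> emit 'b', reset
Bit 1: prefix='0' (no match yet)
Bit 2: prefix='01' (no match yet)
Bit 3: prefix='010' -> emit 'g', reset
Bit 4: prefix='0' (no match yet)
Bit 5: prefix='01' (no match yet)
Bit 6: prefix='011' -> emit 'd', reset
Bit 7: prefix='0' (no match yet)
Bit 8: prefix='01' (no match yet)
Bit 9: prefix='010' -> emit 'g', reset
Bit 10: prefix='0' (no match yet)
Bit 11: prefix='00' (no match yet)
Bit 12: prefix='000' -> emit 'l', reset
Bit 13: prefix='0' (no match yet)
Bit 14: prefix='00' (no match yet)
Bit 15: prefix='001' -> emit 'i', reset
Bit 16: prefix='0' (no match yet)
Bit 17: prefix='00' (no match yet)
Bit 18: prefix='001' -> emit 'i', reset
Bit 19: prefix='0' (no match yet)
Bit 20: prefix='01' (no match yet)
Bit 21: prefix='011' -> emit 'd', reset
Bit 22: prefix='0' (no match yet)
Bit 23: prefix='00' (no match yet)
Bit 24: prefix='001' -> emit 'i', reset

Answer: 0 1 4 7 10 13 16 19 22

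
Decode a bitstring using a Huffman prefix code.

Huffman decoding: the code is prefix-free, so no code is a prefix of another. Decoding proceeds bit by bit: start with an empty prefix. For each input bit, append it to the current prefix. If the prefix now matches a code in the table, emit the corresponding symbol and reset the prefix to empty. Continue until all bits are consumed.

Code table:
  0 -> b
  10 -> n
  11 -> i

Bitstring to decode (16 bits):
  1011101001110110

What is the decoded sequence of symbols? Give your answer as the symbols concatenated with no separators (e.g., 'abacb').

Answer: ninnbinib

Derivation:
Bit 0: prefix='1' (no match yet)
Bit 1: prefix='10' -> emit 'n', reset
Bit 2: prefix='1' (no match yet)
Bit 3: prefix='11' -> emit 'i', reset
Bit 4: prefix='1' (no match yet)
Bit 5: prefix='10' -> emit 'n', reset
Bit 6: prefix='1' (no match yet)
Bit 7: prefix='10' -> emit 'n', reset
Bit 8: prefix='0' -> emit 'b', reset
Bit 9: prefix='1' (no match yet)
Bit 10: prefix='11' -> emit 'i', reset
Bit 11: prefix='1' (no match yet)
Bit 12: prefix='10' -> emit 'n', reset
Bit 13: prefix='1' (no match yet)
Bit 14: prefix='11' -> emit 'i', reset
Bit 15: prefix='0' -> emit 'b', reset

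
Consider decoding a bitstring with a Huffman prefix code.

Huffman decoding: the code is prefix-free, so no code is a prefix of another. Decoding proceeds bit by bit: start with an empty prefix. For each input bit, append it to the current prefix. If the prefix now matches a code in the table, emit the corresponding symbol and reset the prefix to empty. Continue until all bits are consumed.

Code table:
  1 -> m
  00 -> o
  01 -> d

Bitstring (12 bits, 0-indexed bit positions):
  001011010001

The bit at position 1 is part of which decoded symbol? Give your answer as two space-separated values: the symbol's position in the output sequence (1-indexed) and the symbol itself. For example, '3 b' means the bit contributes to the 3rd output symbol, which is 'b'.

Bit 0: prefix='0' (no match yet)
Bit 1: prefix='00' -> emit 'o', reset
Bit 2: prefix='1' -> emit 'm', reset
Bit 3: prefix='0' (no match yet)
Bit 4: prefix='01' -> emit 'd', reset
Bit 5: prefix='1' -> emit 'm', reset

Answer: 1 o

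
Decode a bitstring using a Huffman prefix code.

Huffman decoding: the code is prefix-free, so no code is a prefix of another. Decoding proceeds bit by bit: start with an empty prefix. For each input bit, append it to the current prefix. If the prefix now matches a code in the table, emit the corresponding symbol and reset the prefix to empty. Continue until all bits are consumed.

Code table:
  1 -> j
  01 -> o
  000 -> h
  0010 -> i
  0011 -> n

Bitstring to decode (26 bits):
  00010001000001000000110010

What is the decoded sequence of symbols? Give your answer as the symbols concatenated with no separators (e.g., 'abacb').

Answer: hjhjhihni

Derivation:
Bit 0: prefix='0' (no match yet)
Bit 1: prefix='00' (no match yet)
Bit 2: prefix='000' -> emit 'h', reset
Bit 3: prefix='1' -> emit 'j', reset
Bit 4: prefix='0' (no match yet)
Bit 5: prefix='00' (no match yet)
Bit 6: prefix='000' -> emit 'h', reset
Bit 7: prefix='1' -> emit 'j', reset
Bit 8: prefix='0' (no match yet)
Bit 9: prefix='00' (no match yet)
Bit 10: prefix='000' -> emit 'h', reset
Bit 11: prefix='0' (no match yet)
Bit 12: prefix='00' (no match yet)
Bit 13: prefix='001' (no match yet)
Bit 14: prefix='0010' -> emit 'i', reset
Bit 15: prefix='0' (no match yet)
Bit 16: prefix='00' (no match yet)
Bit 17: prefix='000' -> emit 'h', reset
Bit 18: prefix='0' (no match yet)
Bit 19: prefix='00' (no match yet)
Bit 20: prefix='001' (no match yet)
Bit 21: prefix='0011' -> emit 'n', reset
Bit 22: prefix='0' (no match yet)
Bit 23: prefix='00' (no match yet)
Bit 24: prefix='001' (no match yet)
Bit 25: prefix='0010' -> emit 'i', reset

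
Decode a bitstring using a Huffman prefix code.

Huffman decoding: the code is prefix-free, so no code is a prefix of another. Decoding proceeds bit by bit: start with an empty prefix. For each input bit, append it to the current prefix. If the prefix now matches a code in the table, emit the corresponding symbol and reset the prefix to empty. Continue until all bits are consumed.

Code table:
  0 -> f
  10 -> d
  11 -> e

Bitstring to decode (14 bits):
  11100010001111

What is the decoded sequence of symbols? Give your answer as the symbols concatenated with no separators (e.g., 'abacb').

Bit 0: prefix='1' (no match yet)
Bit 1: prefix='11' -> emit 'e', reset
Bit 2: prefix='1' (no match yet)
Bit 3: prefix='10' -> emit 'd', reset
Bit 4: prefix='0' -> emit 'f', reset
Bit 5: prefix='0' -> emit 'f', reset
Bit 6: prefix='1' (no match yet)
Bit 7: prefix='10' -> emit 'd', reset
Bit 8: prefix='0' -> emit 'f', reset
Bit 9: prefix='0' -> emit 'f', reset
Bit 10: prefix='1' (no match yet)
Bit 11: prefix='11' -> emit 'e', reset
Bit 12: prefix='1' (no match yet)
Bit 13: prefix='11' -> emit 'e', reset

Answer: edffdffee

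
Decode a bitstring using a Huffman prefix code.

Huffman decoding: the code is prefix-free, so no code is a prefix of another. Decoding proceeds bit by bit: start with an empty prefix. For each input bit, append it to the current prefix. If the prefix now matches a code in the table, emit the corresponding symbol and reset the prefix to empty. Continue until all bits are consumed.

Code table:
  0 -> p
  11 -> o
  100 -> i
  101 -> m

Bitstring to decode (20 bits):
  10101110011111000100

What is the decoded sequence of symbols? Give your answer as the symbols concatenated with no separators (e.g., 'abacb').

Bit 0: prefix='1' (no match yet)
Bit 1: prefix='10' (no match yet)
Bit 2: prefix='101' -> emit 'm', reset
Bit 3: prefix='0' -> emit 'p', reset
Bit 4: prefix='1' (no match yet)
Bit 5: prefix='11' -> emit 'o', reset
Bit 6: prefix='1' (no match yet)
Bit 7: prefix='10' (no match yet)
Bit 8: prefix='100' -> emit 'i', reset
Bit 9: prefix='1' (no match yet)
Bit 10: prefix='11' -> emit 'o', reset
Bit 11: prefix='1' (no match yet)
Bit 12: prefix='11' -> emit 'o', reset
Bit 13: prefix='1' (no match yet)
Bit 14: prefix='10' (no match yet)
Bit 15: prefix='100' -> emit 'i', reset
Bit 16: prefix='0' -> emit 'p', reset
Bit 17: prefix='1' (no match yet)
Bit 18: prefix='10' (no match yet)
Bit 19: prefix='100' -> emit 'i', reset

Answer: mpoiooipi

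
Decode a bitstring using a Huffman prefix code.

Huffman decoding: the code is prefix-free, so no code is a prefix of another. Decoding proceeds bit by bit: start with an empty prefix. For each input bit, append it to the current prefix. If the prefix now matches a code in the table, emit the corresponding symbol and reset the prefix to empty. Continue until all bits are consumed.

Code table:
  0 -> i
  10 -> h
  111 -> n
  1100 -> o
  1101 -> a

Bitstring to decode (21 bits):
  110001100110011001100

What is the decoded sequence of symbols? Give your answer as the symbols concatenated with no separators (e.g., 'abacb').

Answer: oioooo

Derivation:
Bit 0: prefix='1' (no match yet)
Bit 1: prefix='11' (no match yet)
Bit 2: prefix='110' (no match yet)
Bit 3: prefix='1100' -> emit 'o', reset
Bit 4: prefix='0' -> emit 'i', reset
Bit 5: prefix='1' (no match yet)
Bit 6: prefix='11' (no match yet)
Bit 7: prefix='110' (no match yet)
Bit 8: prefix='1100' -> emit 'o', reset
Bit 9: prefix='1' (no match yet)
Bit 10: prefix='11' (no match yet)
Bit 11: prefix='110' (no match yet)
Bit 12: prefix='1100' -> emit 'o', reset
Bit 13: prefix='1' (no match yet)
Bit 14: prefix='11' (no match yet)
Bit 15: prefix='110' (no match yet)
Bit 16: prefix='1100' -> emit 'o', reset
Bit 17: prefix='1' (no match yet)
Bit 18: prefix='11' (no match yet)
Bit 19: prefix='110' (no match yet)
Bit 20: prefix='1100' -> emit 'o', reset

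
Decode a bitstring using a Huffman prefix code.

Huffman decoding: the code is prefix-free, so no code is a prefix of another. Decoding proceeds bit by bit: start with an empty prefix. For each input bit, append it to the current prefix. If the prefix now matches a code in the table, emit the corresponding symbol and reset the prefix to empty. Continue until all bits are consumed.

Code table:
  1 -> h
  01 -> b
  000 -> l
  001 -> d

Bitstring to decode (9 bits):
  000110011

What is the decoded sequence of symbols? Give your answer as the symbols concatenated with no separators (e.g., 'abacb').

Answer: lhhdh

Derivation:
Bit 0: prefix='0' (no match yet)
Bit 1: prefix='00' (no match yet)
Bit 2: prefix='000' -> emit 'l', reset
Bit 3: prefix='1' -> emit 'h', reset
Bit 4: prefix='1' -> emit 'h', reset
Bit 5: prefix='0' (no match yet)
Bit 6: prefix='00' (no match yet)
Bit 7: prefix='001' -> emit 'd', reset
Bit 8: prefix='1' -> emit 'h', reset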